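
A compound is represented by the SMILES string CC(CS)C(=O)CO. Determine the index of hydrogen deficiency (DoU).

1

Molecular formula: C5H10O2S.
DoU = (2C + 2 + N − H − X) / 2, where X is the halogen count and O/S are ignored.
    = (2·5 + 2 + 0 − 10 − 0) / 2 = 2 / 2 = 1.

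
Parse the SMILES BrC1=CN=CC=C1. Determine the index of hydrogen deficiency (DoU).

4

Degree of unsaturation = (number of rings) + (number of π bonds).
Ring closures in the SMILES: 1.
π bonds: 3 double bonds (each 1 DoU) → 3 DoU from unsaturation.
Total DoU = 1 + 3 = 4.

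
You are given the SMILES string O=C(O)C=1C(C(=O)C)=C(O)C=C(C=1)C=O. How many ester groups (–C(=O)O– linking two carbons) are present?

Scan the SMILES for the ester motif — none present.
Groups that are present: 1 aldehyde, 1 carboxylic acid, 1 hydroxyl, 1 ketone.

0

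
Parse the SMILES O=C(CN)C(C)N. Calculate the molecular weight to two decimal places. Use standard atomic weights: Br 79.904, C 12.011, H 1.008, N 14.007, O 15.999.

102.14 g/mol

First, the molecular formula is C4H10N2O (counting implicit H from valence).
  C: 4 × 12.011 = 48.044
  H: 10 × 1.008 = 10.080
  N: 2 × 14.007 = 28.014
  O: 1 × 15.999 = 15.999
Sum: 4×12.011 + 10×1.008 + 2×14.007 + 1×15.999 = 102.137 → 102.14 g/mol.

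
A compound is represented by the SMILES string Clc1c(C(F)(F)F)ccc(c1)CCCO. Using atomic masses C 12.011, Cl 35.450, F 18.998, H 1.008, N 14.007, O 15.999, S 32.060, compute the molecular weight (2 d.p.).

238.63 g/mol

First, the molecular formula is C10H10ClF3O (counting implicit H from valence).
  C: 10 × 12.011 = 120.110
  Cl: 1 × 35.450 = 35.450
  F: 3 × 18.998 = 56.994
  H: 10 × 1.008 = 10.080
  O: 1 × 15.999 = 15.999
Sum: 10×12.011 + 1×35.450 + 3×18.998 + 10×1.008 + 1×15.999 = 238.633 → 238.63 g/mol.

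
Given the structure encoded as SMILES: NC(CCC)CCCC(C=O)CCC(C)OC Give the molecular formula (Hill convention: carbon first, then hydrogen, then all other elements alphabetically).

Walk through each heavy atom and fill implicit hydrogens from standard valence (C 4, N 3, O 2, S 2, halogen 1):
  atom 1: N, bond orders sum to 1 (valence 3) → 2 H
  atom 2: C, bond orders sum to 3 (valence 4) → 1 H
  atom 3: C, bond orders sum to 2 (valence 4) → 2 H
  atom 4: C, bond orders sum to 2 (valence 4) → 2 H
  atom 5: C, bond orders sum to 1 (valence 4) → 3 H
  atom 6: C, bond orders sum to 2 (valence 4) → 2 H
  atom 7: C, bond orders sum to 2 (valence 4) → 2 H
  atom 8: C, bond orders sum to 2 (valence 4) → 2 H
  atom 9: C, bond orders sum to 3 (valence 4) → 1 H
  atom 10: C, bond orders sum to 3 (valence 4) → 1 H
  atom 11: O, bond orders sum to 2 (valence 2) → 0 H
  atom 12: C, bond orders sum to 2 (valence 4) → 2 H
  atom 13: C, bond orders sum to 2 (valence 4) → 2 H
  atom 14: C, bond orders sum to 3 (valence 4) → 1 H
  atom 15: C, bond orders sum to 1 (valence 4) → 3 H
  atom 16: O, bond orders sum to 2 (valence 2) → 0 H
  atom 17: C, bond orders sum to 1 (valence 4) → 3 H
Totals → C:14, H:29, N:1, O:2.

C14H29NO2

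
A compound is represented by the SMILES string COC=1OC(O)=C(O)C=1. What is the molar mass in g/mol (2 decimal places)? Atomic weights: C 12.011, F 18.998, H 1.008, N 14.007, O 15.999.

First, the molecular formula is C5H6O4 (counting implicit H from valence).
  C: 5 × 12.011 = 60.055
  H: 6 × 1.008 = 6.048
  O: 4 × 15.999 = 63.996
Sum: 5×12.011 + 6×1.008 + 4×15.999 = 130.099 → 130.10 g/mol.

130.10 g/mol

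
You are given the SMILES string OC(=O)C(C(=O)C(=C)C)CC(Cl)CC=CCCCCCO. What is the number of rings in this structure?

In SMILES, each pair of matching ring-closure digits denotes one ring-closing bond; the number of such bonds equals the number of independent rings.
Ring-closure bonds here: 0.

0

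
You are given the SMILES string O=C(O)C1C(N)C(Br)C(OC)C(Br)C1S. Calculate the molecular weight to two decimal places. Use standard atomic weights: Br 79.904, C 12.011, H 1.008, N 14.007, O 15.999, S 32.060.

363.06 g/mol

First, the molecular formula is C8H13Br2NO3S (counting implicit H from valence).
  Br: 2 × 79.904 = 159.808
  C: 8 × 12.011 = 96.088
  H: 13 × 1.008 = 13.104
  N: 1 × 14.007 = 14.007
  O: 3 × 15.999 = 47.997
  S: 1 × 32.060 = 32.060
Sum: 2×79.904 + 8×12.011 + 13×1.008 + 1×14.007 + 3×15.999 + 1×32.060 = 363.064 → 363.06 g/mol.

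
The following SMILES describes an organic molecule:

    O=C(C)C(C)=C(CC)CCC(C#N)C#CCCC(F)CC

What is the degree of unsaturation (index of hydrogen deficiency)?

Degree of unsaturation = (number of rings) + (number of π bonds).
Ring closures in the SMILES: 0.
π bonds: 2 double bonds (each 1 DoU), 2 triple bonds (each 2 DoU) → 6 DoU from unsaturation.
Total DoU = 0 + 6 = 6.

6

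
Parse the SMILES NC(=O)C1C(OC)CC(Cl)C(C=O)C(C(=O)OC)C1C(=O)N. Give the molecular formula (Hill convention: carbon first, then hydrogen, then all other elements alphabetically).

C13H19ClN2O6

Walk through each heavy atom and fill implicit hydrogens from standard valence (C 4, N 3, O 2, S 2, halogen 1):
  atom 1: N, bond orders sum to 1 (valence 3) → 2 H
  atom 2: C, bond orders sum to 4 (valence 4) → 0 H
  atom 3: O, bond orders sum to 2 (valence 2) → 0 H
  atom 4: C, bond orders sum to 3 (valence 4) → 1 H
  atom 5: C, bond orders sum to 3 (valence 4) → 1 H
  atom 6: O, bond orders sum to 2 (valence 2) → 0 H
  atom 7: C, bond orders sum to 1 (valence 4) → 3 H
  atom 8: C, bond orders sum to 2 (valence 4) → 2 H
  atom 9: C, bond orders sum to 3 (valence 4) → 1 H
  atom 10: Cl (halogen, monovalent) → 0 H
  atom 11: C, bond orders sum to 3 (valence 4) → 1 H
  atom 12: C, bond orders sum to 3 (valence 4) → 1 H
  atom 13: O, bond orders sum to 2 (valence 2) → 0 H
  atom 14: C, bond orders sum to 3 (valence 4) → 1 H
  atom 15: C, bond orders sum to 4 (valence 4) → 0 H
  atom 16: O, bond orders sum to 2 (valence 2) → 0 H
  atom 17: O, bond orders sum to 2 (valence 2) → 0 H
  atom 18: C, bond orders sum to 1 (valence 4) → 3 H
  atom 19: C, bond orders sum to 3 (valence 4) → 1 H
  atom 20: C, bond orders sum to 4 (valence 4) → 0 H
  atom 21: O, bond orders sum to 2 (valence 2) → 0 H
  atom 22: N, bond orders sum to 1 (valence 3) → 2 H
Totals → C:13, H:19, Cl:1, N:2, O:6.
In Hill order: C13H19ClN2O6.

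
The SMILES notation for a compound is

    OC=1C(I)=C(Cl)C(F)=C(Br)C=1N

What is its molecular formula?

Walk through each heavy atom and fill implicit hydrogens from standard valence (C 4, N 3, O 2, S 2, halogen 1):
  atom 1: O, bond orders sum to 1 (valence 2) → 1 H
  atom 2: C, bond orders sum to 4 (valence 4) → 0 H
  atom 3: C, bond orders sum to 4 (valence 4) → 0 H
  atom 4: I (halogen, monovalent) → 0 H
  atom 5: C, bond orders sum to 4 (valence 4) → 0 H
  atom 6: Cl (halogen, monovalent) → 0 H
  atom 7: C, bond orders sum to 4 (valence 4) → 0 H
  atom 8: F (halogen, monovalent) → 0 H
  atom 9: C, bond orders sum to 4 (valence 4) → 0 H
  atom 10: Br (halogen, monovalent) → 0 H
  atom 11: C, bond orders sum to 4 (valence 4) → 0 H
  atom 12: N, bond orders sum to 1 (valence 3) → 2 H
Totals → C:6, H:3, Br:1, Cl:1, F:1, I:1, N:1, O:1.

C6H3BrClFINO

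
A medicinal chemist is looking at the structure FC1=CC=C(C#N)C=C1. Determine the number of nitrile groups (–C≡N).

The nitrile motif appears at heavy-atom position 6 in the SMILES.
Nitrile count: 1.

1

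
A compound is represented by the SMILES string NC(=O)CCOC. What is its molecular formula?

C4H9NO2

Walk through each heavy atom and fill implicit hydrogens from standard valence (C 4, N 3, O 2, S 2, halogen 1):
  atom 1: N, bond orders sum to 1 (valence 3) → 2 H
  atom 2: C, bond orders sum to 4 (valence 4) → 0 H
  atom 3: O, bond orders sum to 2 (valence 2) → 0 H
  atom 4: C, bond orders sum to 2 (valence 4) → 2 H
  atom 5: C, bond orders sum to 2 (valence 4) → 2 H
  atom 6: O, bond orders sum to 2 (valence 2) → 0 H
  atom 7: C, bond orders sum to 1 (valence 4) → 3 H
Totals → C:4, H:9, N:1, O:2.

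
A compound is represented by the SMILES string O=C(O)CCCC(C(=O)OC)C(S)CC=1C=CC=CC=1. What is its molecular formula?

C15H20O4S

Walk through each heavy atom and fill implicit hydrogens from standard valence (C 4, N 3, O 2, S 2, halogen 1):
  atom 1: O, bond orders sum to 2 (valence 2) → 0 H
  atom 2: C, bond orders sum to 4 (valence 4) → 0 H
  atom 3: O, bond orders sum to 1 (valence 2) → 1 H
  atom 4: C, bond orders sum to 2 (valence 4) → 2 H
  atom 5: C, bond orders sum to 2 (valence 4) → 2 H
  atom 6: C, bond orders sum to 2 (valence 4) → 2 H
  atom 7: C, bond orders sum to 3 (valence 4) → 1 H
  atom 8: C, bond orders sum to 4 (valence 4) → 0 H
  atom 9: O, bond orders sum to 2 (valence 2) → 0 H
  atom 10: O, bond orders sum to 2 (valence 2) → 0 H
  atom 11: C, bond orders sum to 1 (valence 4) → 3 H
  atom 12: C, bond orders sum to 3 (valence 4) → 1 H
  atom 13: S, bond orders sum to 1 (valence 2) → 1 H
  atom 14: C, bond orders sum to 2 (valence 4) → 2 H
  atom 15: C, bond orders sum to 4 (valence 4) → 0 H
  atom 16: C, bond orders sum to 3 (valence 4) → 1 H
  atom 17: C, bond orders sum to 3 (valence 4) → 1 H
  atom 18: C, bond orders sum to 3 (valence 4) → 1 H
  atom 19: C, bond orders sum to 3 (valence 4) → 1 H
  atom 20: C, bond orders sum to 3 (valence 4) → 1 H
Totals → C:15, H:20, O:4, S:1.
In Hill order: C15H20O4S.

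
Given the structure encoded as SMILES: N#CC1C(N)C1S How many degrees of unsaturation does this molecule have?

3

Molecular formula: C4H6N2S.
DoU = (2C + 2 + N − H − X) / 2, where X is the halogen count and O/S are ignored.
    = (2·4 + 2 + 2 − 6 − 0) / 2 = 6 / 2 = 3.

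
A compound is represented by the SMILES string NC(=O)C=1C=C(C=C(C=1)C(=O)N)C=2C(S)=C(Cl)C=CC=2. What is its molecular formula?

C14H11ClN2O2S

Walk through each heavy atom and fill implicit hydrogens from standard valence (C 4, N 3, O 2, S 2, halogen 1):
  atom 1: N, bond orders sum to 1 (valence 3) → 2 H
  atom 2: C, bond orders sum to 4 (valence 4) → 0 H
  atom 3: O, bond orders sum to 2 (valence 2) → 0 H
  atom 4: C, bond orders sum to 4 (valence 4) → 0 H
  atom 5: C, bond orders sum to 3 (valence 4) → 1 H
  atom 6: C, bond orders sum to 4 (valence 4) → 0 H
  atom 7: C, bond orders sum to 3 (valence 4) → 1 H
  atom 8: C, bond orders sum to 4 (valence 4) → 0 H
  atom 9: C, bond orders sum to 3 (valence 4) → 1 H
  atom 10: C, bond orders sum to 4 (valence 4) → 0 H
  atom 11: O, bond orders sum to 2 (valence 2) → 0 H
  atom 12: N, bond orders sum to 1 (valence 3) → 2 H
  atom 13: C, bond orders sum to 4 (valence 4) → 0 H
  atom 14: C, bond orders sum to 4 (valence 4) → 0 H
  atom 15: S, bond orders sum to 1 (valence 2) → 1 H
  atom 16: C, bond orders sum to 4 (valence 4) → 0 H
  atom 17: Cl (halogen, monovalent) → 0 H
  atom 18: C, bond orders sum to 3 (valence 4) → 1 H
  atom 19: C, bond orders sum to 3 (valence 4) → 1 H
  atom 20: C, bond orders sum to 3 (valence 4) → 1 H
Totals → C:14, H:11, Cl:1, N:2, O:2, S:1.
In Hill order: C14H11ClN2O2S.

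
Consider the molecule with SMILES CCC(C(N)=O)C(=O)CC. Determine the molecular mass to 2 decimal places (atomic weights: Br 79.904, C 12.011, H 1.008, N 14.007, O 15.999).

143.19 g/mol

First, the molecular formula is C7H13NO2 (counting implicit H from valence).
  C: 7 × 12.011 = 84.077
  H: 13 × 1.008 = 13.104
  N: 1 × 14.007 = 14.007
  O: 2 × 15.999 = 31.998
Sum: 7×12.011 + 13×1.008 + 1×14.007 + 2×15.999 = 143.186 → 143.19 g/mol.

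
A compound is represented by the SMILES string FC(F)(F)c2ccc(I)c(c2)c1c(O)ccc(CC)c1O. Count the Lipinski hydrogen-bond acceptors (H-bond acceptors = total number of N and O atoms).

N atoms: 0; O atoms: 2.
Lipinski HBA = 0 + 2 = 2.

2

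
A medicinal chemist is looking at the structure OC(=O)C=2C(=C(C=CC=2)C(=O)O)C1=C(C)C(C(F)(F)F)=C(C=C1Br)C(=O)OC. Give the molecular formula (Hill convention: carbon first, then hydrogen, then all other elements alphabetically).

Walk through each heavy atom and fill implicit hydrogens from standard valence (C 4, N 3, O 2, S 2, halogen 1):
  atom 1: O, bond orders sum to 1 (valence 2) → 1 H
  atom 2: C, bond orders sum to 4 (valence 4) → 0 H
  atom 3: O, bond orders sum to 2 (valence 2) → 0 H
  atom 4: C, bond orders sum to 4 (valence 4) → 0 H
  atom 5: C, bond orders sum to 4 (valence 4) → 0 H
  atom 6: C, bond orders sum to 4 (valence 4) → 0 H
  atom 7: C, bond orders sum to 3 (valence 4) → 1 H
  atom 8: C, bond orders sum to 3 (valence 4) → 1 H
  atom 9: C, bond orders sum to 3 (valence 4) → 1 H
  atom 10: C, bond orders sum to 4 (valence 4) → 0 H
  atom 11: O, bond orders sum to 2 (valence 2) → 0 H
  atom 12: O, bond orders sum to 1 (valence 2) → 1 H
  atom 13: C, bond orders sum to 4 (valence 4) → 0 H
  atom 14: C, bond orders sum to 4 (valence 4) → 0 H
  atom 15: C, bond orders sum to 1 (valence 4) → 3 H
  atom 16: C, bond orders sum to 4 (valence 4) → 0 H
  atom 17: C, bond orders sum to 4 (valence 4) → 0 H
  atom 18: F (halogen, monovalent) → 0 H
  atom 19: F (halogen, monovalent) → 0 H
  atom 20: F (halogen, monovalent) → 0 H
  atom 21: C, bond orders sum to 4 (valence 4) → 0 H
  atom 22: C, bond orders sum to 3 (valence 4) → 1 H
  atom 23: C, bond orders sum to 4 (valence 4) → 0 H
  atom 24: Br (halogen, monovalent) → 0 H
  atom 25: C, bond orders sum to 4 (valence 4) → 0 H
  atom 26: O, bond orders sum to 2 (valence 2) → 0 H
  atom 27: O, bond orders sum to 2 (valence 2) → 0 H
  atom 28: C, bond orders sum to 1 (valence 4) → 3 H
Totals → C:18, H:12, Br:1, F:3, O:6.
In Hill order: C18H12BrF3O6.

C18H12BrF3O6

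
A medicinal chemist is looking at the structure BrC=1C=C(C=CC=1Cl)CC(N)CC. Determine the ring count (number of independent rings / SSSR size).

In SMILES, each pair of matching ring-closure digits denotes one ring-closing bond; the number of such bonds equals the number of independent rings.
Ring-closure bonds here: 1.

1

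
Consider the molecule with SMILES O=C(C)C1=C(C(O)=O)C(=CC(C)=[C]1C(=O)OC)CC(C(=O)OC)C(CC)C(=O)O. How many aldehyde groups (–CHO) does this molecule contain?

0

Scan the SMILES for the aldehyde motif — none present.
Groups that are present: 2 carboxylic acid, 2 ester, 1 ketone.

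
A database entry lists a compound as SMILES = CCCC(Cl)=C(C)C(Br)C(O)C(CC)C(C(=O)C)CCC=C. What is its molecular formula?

C18H30BrClO2

Walk through each heavy atom and fill implicit hydrogens from standard valence (C 4, N 3, O 2, S 2, halogen 1):
  atom 1: C, bond orders sum to 1 (valence 4) → 3 H
  atom 2: C, bond orders sum to 2 (valence 4) → 2 H
  atom 3: C, bond orders sum to 2 (valence 4) → 2 H
  atom 4: C, bond orders sum to 4 (valence 4) → 0 H
  atom 5: Cl (halogen, monovalent) → 0 H
  atom 6: C, bond orders sum to 4 (valence 4) → 0 H
  atom 7: C, bond orders sum to 1 (valence 4) → 3 H
  atom 8: C, bond orders sum to 3 (valence 4) → 1 H
  atom 9: Br (halogen, monovalent) → 0 H
  atom 10: C, bond orders sum to 3 (valence 4) → 1 H
  atom 11: O, bond orders sum to 1 (valence 2) → 1 H
  atom 12: C, bond orders sum to 3 (valence 4) → 1 H
  atom 13: C, bond orders sum to 2 (valence 4) → 2 H
  atom 14: C, bond orders sum to 1 (valence 4) → 3 H
  atom 15: C, bond orders sum to 3 (valence 4) → 1 H
  atom 16: C, bond orders sum to 4 (valence 4) → 0 H
  atom 17: O, bond orders sum to 2 (valence 2) → 0 H
  atom 18: C, bond orders sum to 1 (valence 4) → 3 H
  atom 19: C, bond orders sum to 2 (valence 4) → 2 H
  atom 20: C, bond orders sum to 2 (valence 4) → 2 H
  atom 21: C, bond orders sum to 3 (valence 4) → 1 H
  atom 22: C, bond orders sum to 2 (valence 4) → 2 H
Totals → C:18, H:30, Br:1, Cl:1, O:2.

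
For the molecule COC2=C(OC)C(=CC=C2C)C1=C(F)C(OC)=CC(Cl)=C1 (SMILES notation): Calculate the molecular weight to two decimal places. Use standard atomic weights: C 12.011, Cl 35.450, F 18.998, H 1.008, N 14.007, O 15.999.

First, the molecular formula is C16H16ClFO3 (counting implicit H from valence).
  C: 16 × 12.011 = 192.176
  Cl: 1 × 35.450 = 35.450
  F: 1 × 18.998 = 18.998
  H: 16 × 1.008 = 16.128
  O: 3 × 15.999 = 47.997
Sum: 16×12.011 + 1×35.450 + 1×18.998 + 16×1.008 + 3×15.999 = 310.749 → 310.75 g/mol.

310.75 g/mol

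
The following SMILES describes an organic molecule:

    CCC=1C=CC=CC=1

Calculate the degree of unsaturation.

4

Degree of unsaturation = (number of rings) + (number of π bonds).
Ring closures in the SMILES: 1.
π bonds: 3 double bonds (each 1 DoU) → 3 DoU from unsaturation.
Total DoU = 1 + 3 = 4.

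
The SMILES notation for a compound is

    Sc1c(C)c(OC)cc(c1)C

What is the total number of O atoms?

Scan the SMILES for O atoms (remember two-letter symbols like Cl and Br are single atoms).
Oxygen count: 1.

1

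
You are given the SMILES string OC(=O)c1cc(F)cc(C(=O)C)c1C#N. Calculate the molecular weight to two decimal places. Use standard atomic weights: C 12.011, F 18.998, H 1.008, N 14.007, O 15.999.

207.16 g/mol

First, the molecular formula is C10H6FNO3 (counting implicit H from valence).
  C: 10 × 12.011 = 120.110
  F: 1 × 18.998 = 18.998
  H: 6 × 1.008 = 6.048
  N: 1 × 14.007 = 14.007
  O: 3 × 15.999 = 47.997
Sum: 10×12.011 + 1×18.998 + 6×1.008 + 1×14.007 + 3×15.999 = 207.160 → 207.16 g/mol.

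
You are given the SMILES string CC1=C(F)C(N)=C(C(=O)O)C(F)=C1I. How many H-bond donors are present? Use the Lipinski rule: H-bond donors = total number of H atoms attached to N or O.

3

Donors: find every N or O and count the H atoms it carries.
  atom 6 (N): bond orders sum to 1 → 2 H
  atom 9 (O): bond orders sum to 2 → 0 H
  atom 10 (O): bond orders sum to 1 → 1 H
Lipinski HBD = 3.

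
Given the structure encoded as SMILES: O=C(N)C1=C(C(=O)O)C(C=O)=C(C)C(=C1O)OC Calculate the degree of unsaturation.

Degree of unsaturation = (number of rings) + (number of π bonds).
Ring closures in the SMILES: 1.
π bonds: 6 double bonds (each 1 DoU) → 6 DoU from unsaturation.
Total DoU = 1 + 6 = 7.

7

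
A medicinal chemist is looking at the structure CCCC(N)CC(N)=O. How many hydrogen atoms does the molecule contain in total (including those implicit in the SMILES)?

Walk through each heavy atom and fill implicit hydrogens from standard valence (C 4, N 3, O 2, S 2, halogen 1):
  atom 1: C, bond orders sum to 1 (valence 4) → 3 H
  atom 2: C, bond orders sum to 2 (valence 4) → 2 H
  atom 3: C, bond orders sum to 2 (valence 4) → 2 H
  atom 4: C, bond orders sum to 3 (valence 4) → 1 H
  atom 5: N, bond orders sum to 1 (valence 3) → 2 H
  atom 6: C, bond orders sum to 2 (valence 4) → 2 H
  atom 7: C, bond orders sum to 4 (valence 4) → 0 H
  atom 8: N, bond orders sum to 1 (valence 3) → 2 H
  atom 9: O, bond orders sum to 2 (valence 2) → 0 H
Total hydrogens: 14.

14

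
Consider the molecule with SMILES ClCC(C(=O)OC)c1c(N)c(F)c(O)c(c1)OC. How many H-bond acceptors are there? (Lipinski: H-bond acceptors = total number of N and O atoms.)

N atoms: 1; O atoms: 4.
Lipinski HBA = 1 + 4 = 5.

5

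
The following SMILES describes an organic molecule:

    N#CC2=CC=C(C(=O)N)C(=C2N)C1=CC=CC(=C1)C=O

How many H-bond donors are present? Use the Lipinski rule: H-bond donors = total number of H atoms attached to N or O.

4

Donors: find every N or O and count the H atoms it carries.
  atom 1 (N): bond orders sum to 3 → 0 H
  atom 8 (O): bond orders sum to 2 → 0 H
  atom 9 (N): bond orders sum to 1 → 2 H
  atom 12 (N): bond orders sum to 1 → 2 H
  atom 20 (O): bond orders sum to 2 → 0 H
Lipinski HBD = 4.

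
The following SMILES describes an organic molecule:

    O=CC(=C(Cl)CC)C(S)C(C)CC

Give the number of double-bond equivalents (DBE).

Degree of unsaturation = (number of rings) + (number of π bonds).
Ring closures in the SMILES: 0.
π bonds: 2 double bonds (each 1 DoU) → 2 DoU from unsaturation.
Total DoU = 0 + 2 = 2.

2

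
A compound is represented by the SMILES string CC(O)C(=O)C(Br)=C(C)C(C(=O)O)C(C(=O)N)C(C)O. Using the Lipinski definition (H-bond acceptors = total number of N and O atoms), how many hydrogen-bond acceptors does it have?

7

N atoms: 1; O atoms: 6.
Lipinski HBA = 1 + 6 = 7.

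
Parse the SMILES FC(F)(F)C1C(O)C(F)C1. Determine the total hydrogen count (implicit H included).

6

Walk through each heavy atom and fill implicit hydrogens from standard valence (C 4, N 3, O 2, S 2, halogen 1):
  atom 1: F (halogen, monovalent) → 0 H
  atom 2: C, bond orders sum to 4 (valence 4) → 0 H
  atom 3: F (halogen, monovalent) → 0 H
  atom 4: F (halogen, monovalent) → 0 H
  atom 5: C, bond orders sum to 3 (valence 4) → 1 H
  atom 6: C, bond orders sum to 3 (valence 4) → 1 H
  atom 7: O, bond orders sum to 1 (valence 2) → 1 H
  atom 8: C, bond orders sum to 3 (valence 4) → 1 H
  atom 9: F (halogen, monovalent) → 0 H
  atom 10: C, bond orders sum to 2 (valence 4) → 2 H
Total hydrogens: 6.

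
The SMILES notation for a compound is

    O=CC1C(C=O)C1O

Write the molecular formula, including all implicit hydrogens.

C5H6O3

Walk through each heavy atom and fill implicit hydrogens from standard valence (C 4, N 3, O 2, S 2, halogen 1):
  atom 1: O, bond orders sum to 2 (valence 2) → 0 H
  atom 2: C, bond orders sum to 3 (valence 4) → 1 H
  atom 3: C, bond orders sum to 3 (valence 4) → 1 H
  atom 4: C, bond orders sum to 3 (valence 4) → 1 H
  atom 5: C, bond orders sum to 3 (valence 4) → 1 H
  atom 6: O, bond orders sum to 2 (valence 2) → 0 H
  atom 7: C, bond orders sum to 3 (valence 4) → 1 H
  atom 8: O, bond orders sum to 1 (valence 2) → 1 H
Totals → C:5, H:6, O:3.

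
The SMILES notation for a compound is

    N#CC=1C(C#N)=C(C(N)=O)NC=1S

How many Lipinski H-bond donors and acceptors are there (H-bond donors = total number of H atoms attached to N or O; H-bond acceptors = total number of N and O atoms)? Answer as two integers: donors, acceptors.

Donors: find every N or O and count the H atoms it carries.
  atom 1 (N): bond orders sum to 3 → 0 H
  atom 6 (N): bond orders sum to 3 → 0 H
  atom 9 (N): bond orders sum to 1 → 2 H
  atom 10 (O): bond orders sum to 2 → 0 H
  atom 11 (N): bond orders sum to 2 → 1 H
Lipinski HBD = 3.
Acceptors: N atoms = 4, O atoms = 1 → HBA = 5.

3, 5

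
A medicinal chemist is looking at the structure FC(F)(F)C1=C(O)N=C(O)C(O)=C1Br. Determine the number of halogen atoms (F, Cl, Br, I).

4

Halogen atoms appear at heavy-atom positions 1, 3, 4, 14 (1×Br, 3×F).
Other groups present: 3 hydroxyl.
Halogen count: 4.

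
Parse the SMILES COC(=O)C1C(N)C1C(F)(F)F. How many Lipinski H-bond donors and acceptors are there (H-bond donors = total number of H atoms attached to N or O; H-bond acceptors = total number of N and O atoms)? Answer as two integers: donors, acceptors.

2, 3

Donors: find every N or O and count the H atoms it carries.
  atom 2 (O): bond orders sum to 2 → 0 H
  atom 4 (O): bond orders sum to 2 → 0 H
  atom 7 (N): bond orders sum to 1 → 2 H
Lipinski HBD = 2.
Acceptors: N atoms = 1, O atoms = 2 → HBA = 3.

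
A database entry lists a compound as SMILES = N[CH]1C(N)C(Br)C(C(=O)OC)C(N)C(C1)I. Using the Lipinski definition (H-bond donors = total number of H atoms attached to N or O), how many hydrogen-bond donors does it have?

6

Donors: find every N or O and count the H atoms it carries.
  atom 1 (N): bond orders sum to 1 → 2 H
  atom 4 (N): bond orders sum to 1 → 2 H
  atom 9 (O): bond orders sum to 2 → 0 H
  atom 10 (O): bond orders sum to 2 → 0 H
  atom 13 (N): bond orders sum to 1 → 2 H
Lipinski HBD = 6.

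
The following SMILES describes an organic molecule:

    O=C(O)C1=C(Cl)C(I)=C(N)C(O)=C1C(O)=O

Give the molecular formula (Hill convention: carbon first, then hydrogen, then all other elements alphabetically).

C8H5ClINO5

Walk through each heavy atom and fill implicit hydrogens from standard valence (C 4, N 3, O 2, S 2, halogen 1):
  atom 1: O, bond orders sum to 2 (valence 2) → 0 H
  atom 2: C, bond orders sum to 4 (valence 4) → 0 H
  atom 3: O, bond orders sum to 1 (valence 2) → 1 H
  atom 4: C, bond orders sum to 4 (valence 4) → 0 H
  atom 5: C, bond orders sum to 4 (valence 4) → 0 H
  atom 6: Cl (halogen, monovalent) → 0 H
  atom 7: C, bond orders sum to 4 (valence 4) → 0 H
  atom 8: I (halogen, monovalent) → 0 H
  atom 9: C, bond orders sum to 4 (valence 4) → 0 H
  atom 10: N, bond orders sum to 1 (valence 3) → 2 H
  atom 11: C, bond orders sum to 4 (valence 4) → 0 H
  atom 12: O, bond orders sum to 1 (valence 2) → 1 H
  atom 13: C, bond orders sum to 4 (valence 4) → 0 H
  atom 14: C, bond orders sum to 4 (valence 4) → 0 H
  atom 15: O, bond orders sum to 1 (valence 2) → 1 H
  atom 16: O, bond orders sum to 2 (valence 2) → 0 H
Totals → C:8, H:5, Cl:1, I:1, N:1, O:5.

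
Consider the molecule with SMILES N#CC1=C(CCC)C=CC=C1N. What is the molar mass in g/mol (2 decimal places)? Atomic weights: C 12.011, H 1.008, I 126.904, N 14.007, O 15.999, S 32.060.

160.22 g/mol

First, the molecular formula is C10H12N2 (counting implicit H from valence).
  C: 10 × 12.011 = 120.110
  H: 12 × 1.008 = 12.096
  N: 2 × 14.007 = 28.014
Sum: 10×12.011 + 12×1.008 + 2×14.007 = 160.220 → 160.22 g/mol.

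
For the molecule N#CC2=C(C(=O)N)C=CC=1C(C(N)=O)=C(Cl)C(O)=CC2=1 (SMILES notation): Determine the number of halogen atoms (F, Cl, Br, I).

Halogen atoms appear at heavy-atom position 16 (1×Cl).
Other groups present: 2 amide, 1 hydroxyl, 1 nitrile.
Halogen count: 1.

1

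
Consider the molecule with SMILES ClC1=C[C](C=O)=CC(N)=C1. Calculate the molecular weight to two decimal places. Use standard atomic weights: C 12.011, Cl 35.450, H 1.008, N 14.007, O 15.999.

First, the molecular formula is C7H6ClNO (counting implicit H from valence).
  C: 7 × 12.011 = 84.077
  Cl: 1 × 35.450 = 35.450
  H: 6 × 1.008 = 6.048
  N: 1 × 14.007 = 14.007
  O: 1 × 15.999 = 15.999
Sum: 7×12.011 + 1×35.450 + 6×1.008 + 1×14.007 + 1×15.999 = 155.581 → 155.58 g/mol.

155.58 g/mol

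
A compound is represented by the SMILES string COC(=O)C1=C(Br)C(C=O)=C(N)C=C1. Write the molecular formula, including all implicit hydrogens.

Walk through each heavy atom and fill implicit hydrogens from standard valence (C 4, N 3, O 2, S 2, halogen 1):
  atom 1: C, bond orders sum to 1 (valence 4) → 3 H
  atom 2: O, bond orders sum to 2 (valence 2) → 0 H
  atom 3: C, bond orders sum to 4 (valence 4) → 0 H
  atom 4: O, bond orders sum to 2 (valence 2) → 0 H
  atom 5: C, bond orders sum to 4 (valence 4) → 0 H
  atom 6: C, bond orders sum to 4 (valence 4) → 0 H
  atom 7: Br (halogen, monovalent) → 0 H
  atom 8: C, bond orders sum to 4 (valence 4) → 0 H
  atom 9: C, bond orders sum to 3 (valence 4) → 1 H
  atom 10: O, bond orders sum to 2 (valence 2) → 0 H
  atom 11: C, bond orders sum to 4 (valence 4) → 0 H
  atom 12: N, bond orders sum to 1 (valence 3) → 2 H
  atom 13: C, bond orders sum to 3 (valence 4) → 1 H
  atom 14: C, bond orders sum to 3 (valence 4) → 1 H
Totals → C:9, H:8, Br:1, N:1, O:3.
In Hill order: C9H8BrNO3.

C9H8BrNO3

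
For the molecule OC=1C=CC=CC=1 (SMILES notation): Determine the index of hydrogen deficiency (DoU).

Molecular formula: C6H6O.
DoU = (2C + 2 + N − H − X) / 2, where X is the halogen count and O/S are ignored.
    = (2·6 + 2 + 0 − 6 − 0) / 2 = 8 / 2 = 4.

4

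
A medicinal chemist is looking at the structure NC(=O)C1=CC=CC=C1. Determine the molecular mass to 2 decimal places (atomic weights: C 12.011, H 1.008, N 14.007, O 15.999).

First, the molecular formula is C7H7NO (counting implicit H from valence).
  C: 7 × 12.011 = 84.077
  H: 7 × 1.008 = 7.056
  N: 1 × 14.007 = 14.007
  O: 1 × 15.999 = 15.999
Sum: 7×12.011 + 7×1.008 + 1×14.007 + 1×15.999 = 121.139 → 121.14 g/mol.

121.14 g/mol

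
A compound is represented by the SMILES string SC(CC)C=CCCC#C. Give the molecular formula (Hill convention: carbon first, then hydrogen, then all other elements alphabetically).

C9H14S

Walk through each heavy atom and fill implicit hydrogens from standard valence (C 4, N 3, O 2, S 2, halogen 1):
  atom 1: S, bond orders sum to 1 (valence 2) → 1 H
  atom 2: C, bond orders sum to 3 (valence 4) → 1 H
  atom 3: C, bond orders sum to 2 (valence 4) → 2 H
  atom 4: C, bond orders sum to 1 (valence 4) → 3 H
  atom 5: C, bond orders sum to 3 (valence 4) → 1 H
  atom 6: C, bond orders sum to 3 (valence 4) → 1 H
  atom 7: C, bond orders sum to 2 (valence 4) → 2 H
  atom 8: C, bond orders sum to 2 (valence 4) → 2 H
  atom 9: C, bond orders sum to 4 (valence 4) → 0 H
  atom 10: C, bond orders sum to 3 (valence 4) → 1 H
Totals → C:9, H:14, S:1.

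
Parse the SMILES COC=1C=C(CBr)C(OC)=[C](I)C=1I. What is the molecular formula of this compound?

C9H9BrI2O2

Walk through each heavy atom and fill implicit hydrogens from standard valence (C 4, N 3, O 2, S 2, halogen 1):
  atom 1: C, bond orders sum to 1 (valence 4) → 3 H
  atom 2: O, bond orders sum to 2 (valence 2) → 0 H
  atom 3: C, bond orders sum to 4 (valence 4) → 0 H
  atom 4: C, bond orders sum to 3 (valence 4) → 1 H
  atom 5: C, bond orders sum to 4 (valence 4) → 0 H
  atom 6: C, bond orders sum to 2 (valence 4) → 2 H
  atom 7: Br (halogen, monovalent) → 0 H
  atom 8: C, bond orders sum to 4 (valence 4) → 0 H
  atom 9: O, bond orders sum to 2 (valence 2) → 0 H
  atom 10: C, bond orders sum to 1 (valence 4) → 3 H
  atom 11: C with explicit H count 0
  atom 12: I (halogen, monovalent) → 0 H
  atom 13: C, bond orders sum to 4 (valence 4) → 0 H
  atom 14: I (halogen, monovalent) → 0 H
Totals → C:9, H:9, Br:1, I:2, O:2.
In Hill order: C9H9BrI2O2.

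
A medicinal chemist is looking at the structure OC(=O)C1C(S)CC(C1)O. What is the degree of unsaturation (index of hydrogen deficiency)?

2

Molecular formula: C6H10O3S.
DoU = (2C + 2 + N − H − X) / 2, where X is the halogen count and O/S are ignored.
    = (2·6 + 2 + 0 − 10 − 0) / 2 = 4 / 2 = 2.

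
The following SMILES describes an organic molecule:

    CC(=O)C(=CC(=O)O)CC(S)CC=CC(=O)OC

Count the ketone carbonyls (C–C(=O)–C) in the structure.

1

The ketone motif appears at heavy-atom position 2 in the SMILES.
Other groups present: 2 alkene, 1 carboxylic acid, 1 ester, 1 thiol.
Ketone count: 1.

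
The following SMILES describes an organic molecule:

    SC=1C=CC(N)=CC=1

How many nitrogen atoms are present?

Scan the SMILES for N atoms (remember two-letter symbols like Cl and Br are single atoms).
Nitrogen count: 1.

1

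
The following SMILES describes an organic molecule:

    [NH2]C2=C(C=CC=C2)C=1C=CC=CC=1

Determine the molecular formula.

Walk through each heavy atom and fill implicit hydrogens from standard valence (C 4, N 3, O 2, S 2, halogen 1):
  atom 1: N with explicit H count 2
  atom 2: C, bond orders sum to 4 (valence 4) → 0 H
  atom 3: C, bond orders sum to 4 (valence 4) → 0 H
  atom 4: C, bond orders sum to 3 (valence 4) → 1 H
  atom 5: C, bond orders sum to 3 (valence 4) → 1 H
  atom 6: C, bond orders sum to 3 (valence 4) → 1 H
  atom 7: C, bond orders sum to 3 (valence 4) → 1 H
  atom 8: C, bond orders sum to 4 (valence 4) → 0 H
  atom 9: C, bond orders sum to 3 (valence 4) → 1 H
  atom 10: C, bond orders sum to 3 (valence 4) → 1 H
  atom 11: C, bond orders sum to 3 (valence 4) → 1 H
  atom 12: C, bond orders sum to 3 (valence 4) → 1 H
  atom 13: C, bond orders sum to 3 (valence 4) → 1 H
Totals → C:12, H:11, N:1.

C12H11N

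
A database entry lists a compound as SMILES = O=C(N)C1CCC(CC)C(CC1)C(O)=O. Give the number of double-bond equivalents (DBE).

3

Molecular formula: C11H19NO3.
DoU = (2C + 2 + N − H − X) / 2, where X is the halogen count and O/S are ignored.
    = (2·11 + 2 + 1 − 19 − 0) / 2 = 6 / 2 = 3.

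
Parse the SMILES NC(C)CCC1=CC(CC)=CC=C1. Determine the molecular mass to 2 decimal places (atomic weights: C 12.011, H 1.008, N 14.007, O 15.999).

First, the molecular formula is C12H19N (counting implicit H from valence).
  C: 12 × 12.011 = 144.132
  H: 19 × 1.008 = 19.152
  N: 1 × 14.007 = 14.007
Sum: 12×12.011 + 19×1.008 + 1×14.007 = 177.291 → 177.29 g/mol.

177.29 g/mol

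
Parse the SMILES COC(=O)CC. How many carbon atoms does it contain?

4

Count every carbon token in the SMILES (each C, including those in ring-closure positions and inside branches).
Carbon count: 4.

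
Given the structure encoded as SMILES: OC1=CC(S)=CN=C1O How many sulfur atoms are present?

1

Scan the SMILES for S atoms (remember two-letter symbols like Cl and Br are single atoms).
Sulfur count: 1.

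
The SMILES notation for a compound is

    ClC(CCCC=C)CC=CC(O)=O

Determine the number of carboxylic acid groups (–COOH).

1

The carboxylic acid motif appears at heavy-atom position 11 in the SMILES.
Other groups present: 2 alkene.
Carboxylic acid count: 1.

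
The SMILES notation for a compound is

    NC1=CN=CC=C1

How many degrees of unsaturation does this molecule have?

4

Degree of unsaturation = (number of rings) + (number of π bonds).
Ring closures in the SMILES: 1.
π bonds: 3 double bonds (each 1 DoU) → 3 DoU from unsaturation.
Total DoU = 1 + 3 = 4.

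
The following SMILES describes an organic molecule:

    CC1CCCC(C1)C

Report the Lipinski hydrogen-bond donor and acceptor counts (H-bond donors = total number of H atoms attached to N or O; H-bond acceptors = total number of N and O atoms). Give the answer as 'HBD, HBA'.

0, 0

Donors: find every N or O and count the H atoms it carries.
  (no N or O atoms present)
Lipinski HBD = 0.
Acceptors: N atoms = 0, O atoms = 0 → HBA = 0.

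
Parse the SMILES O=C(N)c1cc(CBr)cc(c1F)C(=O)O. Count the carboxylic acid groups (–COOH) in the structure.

The carboxylic acid motif appears at heavy-atom position 13 in the SMILES.
Other groups present: 1 amide.
Carboxylic acid count: 1.

1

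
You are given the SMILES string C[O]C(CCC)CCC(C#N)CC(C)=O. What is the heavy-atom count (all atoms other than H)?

15

Every atom symbol written in the SMILES (organic subset) is one heavy atom; implicit H are not written.
Heavy atoms by element → C:12, N:1, O:2.
Total: 15.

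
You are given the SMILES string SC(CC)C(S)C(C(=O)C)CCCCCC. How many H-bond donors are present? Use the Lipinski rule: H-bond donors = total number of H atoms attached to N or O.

0

Donors: find every N or O and count the H atoms it carries.
  atom 9 (O): bond orders sum to 2 → 0 H
Lipinski HBD = 0.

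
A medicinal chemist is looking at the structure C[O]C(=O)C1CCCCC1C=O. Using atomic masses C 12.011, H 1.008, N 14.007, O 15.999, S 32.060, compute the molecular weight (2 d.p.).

170.21 g/mol

First, the molecular formula is C9H14O3 (counting implicit H from valence).
  C: 9 × 12.011 = 108.099
  H: 14 × 1.008 = 14.112
  O: 3 × 15.999 = 47.997
Sum: 9×12.011 + 14×1.008 + 3×15.999 = 170.208 → 170.21 g/mol.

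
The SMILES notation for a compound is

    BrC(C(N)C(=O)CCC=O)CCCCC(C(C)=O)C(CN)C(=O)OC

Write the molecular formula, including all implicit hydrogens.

Walk through each heavy atom and fill implicit hydrogens from standard valence (C 4, N 3, O 2, S 2, halogen 1):
  atom 1: Br (halogen, monovalent) → 0 H
  atom 2: C, bond orders sum to 3 (valence 4) → 1 H
  atom 3: C, bond orders sum to 3 (valence 4) → 1 H
  atom 4: N, bond orders sum to 1 (valence 3) → 2 H
  atom 5: C, bond orders sum to 4 (valence 4) → 0 H
  atom 6: O, bond orders sum to 2 (valence 2) → 0 H
  atom 7: C, bond orders sum to 2 (valence 4) → 2 H
  atom 8: C, bond orders sum to 2 (valence 4) → 2 H
  atom 9: C, bond orders sum to 3 (valence 4) → 1 H
  atom 10: O, bond orders sum to 2 (valence 2) → 0 H
  atom 11: C, bond orders sum to 2 (valence 4) → 2 H
  atom 12: C, bond orders sum to 2 (valence 4) → 2 H
  atom 13: C, bond orders sum to 2 (valence 4) → 2 H
  atom 14: C, bond orders sum to 2 (valence 4) → 2 H
  atom 15: C, bond orders sum to 3 (valence 4) → 1 H
  atom 16: C, bond orders sum to 4 (valence 4) → 0 H
  atom 17: C, bond orders sum to 1 (valence 4) → 3 H
  atom 18: O, bond orders sum to 2 (valence 2) → 0 H
  atom 19: C, bond orders sum to 3 (valence 4) → 1 H
  atom 20: C, bond orders sum to 2 (valence 4) → 2 H
  atom 21: N, bond orders sum to 1 (valence 3) → 2 H
  atom 22: C, bond orders sum to 4 (valence 4) → 0 H
  atom 23: O, bond orders sum to 2 (valence 2) → 0 H
  atom 24: O, bond orders sum to 2 (valence 2) → 0 H
  atom 25: C, bond orders sum to 1 (valence 4) → 3 H
Totals → C:17, H:29, Br:1, N:2, O:5.

C17H29BrN2O5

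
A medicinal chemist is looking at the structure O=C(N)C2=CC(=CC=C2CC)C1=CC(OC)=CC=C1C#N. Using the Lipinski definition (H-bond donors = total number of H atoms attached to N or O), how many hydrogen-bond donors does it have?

Donors: find every N or O and count the H atoms it carries.
  atom 1 (O): bond orders sum to 2 → 0 H
  atom 3 (N): bond orders sum to 1 → 2 H
  atom 15 (O): bond orders sum to 2 → 0 H
  atom 21 (N): bond orders sum to 3 → 0 H
Lipinski HBD = 2.

2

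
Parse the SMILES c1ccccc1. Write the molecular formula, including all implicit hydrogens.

Walk through each heavy atom and fill implicit hydrogens from standard valence (C 4, N 3, O 2, S 2, halogen 1); for lowercase aromatic atoms, an aromatic c carries 1 H when it has two neighbours and 0 H with three, and aromatic n carries 0 H:
  atom 1: aromatic c, 2 neighbours → 1 H
  atom 2: aromatic c, 2 neighbours → 1 H
  atom 3: aromatic c, 2 neighbours → 1 H
  atom 4: aromatic c, 2 neighbours → 1 H
  atom 5: aromatic c, 2 neighbours → 1 H
  atom 6: aromatic c, 2 neighbours → 1 H
Totals → C:6, H:6.

C6H6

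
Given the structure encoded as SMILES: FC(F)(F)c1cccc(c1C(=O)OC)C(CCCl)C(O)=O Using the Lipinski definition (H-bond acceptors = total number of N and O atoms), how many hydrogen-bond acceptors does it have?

4

N atoms: 0; O atoms: 4.
Lipinski HBA = 0 + 4 = 4.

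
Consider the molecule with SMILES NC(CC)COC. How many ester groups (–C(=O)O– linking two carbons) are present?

0

Scan the SMILES for the ester motif — none present.
Groups that are present: 1 ether, 1 primary amine.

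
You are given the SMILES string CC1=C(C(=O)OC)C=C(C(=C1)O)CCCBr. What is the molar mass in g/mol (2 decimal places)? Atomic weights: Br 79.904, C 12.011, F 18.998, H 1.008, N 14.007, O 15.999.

287.15 g/mol

First, the molecular formula is C12H15BrO3 (counting implicit H from valence).
  Br: 1 × 79.904 = 79.904
  C: 12 × 12.011 = 144.132
  H: 15 × 1.008 = 15.120
  O: 3 × 15.999 = 47.997
Sum: 1×79.904 + 12×12.011 + 15×1.008 + 3×15.999 = 287.153 → 287.15 g/mol.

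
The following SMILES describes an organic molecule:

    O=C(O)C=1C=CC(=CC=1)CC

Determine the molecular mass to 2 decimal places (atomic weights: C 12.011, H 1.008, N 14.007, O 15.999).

150.18 g/mol

First, the molecular formula is C9H10O2 (counting implicit H from valence).
  C: 9 × 12.011 = 108.099
  H: 10 × 1.008 = 10.080
  O: 2 × 15.999 = 31.998
Sum: 9×12.011 + 10×1.008 + 2×15.999 = 150.177 → 150.18 g/mol.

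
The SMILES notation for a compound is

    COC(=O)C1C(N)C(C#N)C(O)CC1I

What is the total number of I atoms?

1

Scan the SMILES for I atoms (remember two-letter symbols like Cl and Br are single atoms).
Iodine count: 1.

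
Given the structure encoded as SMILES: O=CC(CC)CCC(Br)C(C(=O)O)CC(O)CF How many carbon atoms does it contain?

Count every carbon token in the SMILES (each C, including those in ring-closure positions and inside branches).
Carbon count: 12.

12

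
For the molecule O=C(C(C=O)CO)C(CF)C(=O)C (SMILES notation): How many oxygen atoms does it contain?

4

Scan the SMILES for O atoms (remember two-letter symbols like Cl and Br are single atoms).
Oxygen count: 4.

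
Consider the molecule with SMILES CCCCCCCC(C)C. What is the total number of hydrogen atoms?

Walk through each heavy atom and fill implicit hydrogens from standard valence (C 4, N 3, O 2, S 2, halogen 1):
  atom 1: C, bond orders sum to 1 (valence 4) → 3 H
  atom 2: C, bond orders sum to 2 (valence 4) → 2 H
  atom 3: C, bond orders sum to 2 (valence 4) → 2 H
  atom 4: C, bond orders sum to 2 (valence 4) → 2 H
  atom 5: C, bond orders sum to 2 (valence 4) → 2 H
  atom 6: C, bond orders sum to 2 (valence 4) → 2 H
  atom 7: C, bond orders sum to 2 (valence 4) → 2 H
  atom 8: C, bond orders sum to 3 (valence 4) → 1 H
  atom 9: C, bond orders sum to 1 (valence 4) → 3 H
  atom 10: C, bond orders sum to 1 (valence 4) → 3 H
Total hydrogens: 22.

22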